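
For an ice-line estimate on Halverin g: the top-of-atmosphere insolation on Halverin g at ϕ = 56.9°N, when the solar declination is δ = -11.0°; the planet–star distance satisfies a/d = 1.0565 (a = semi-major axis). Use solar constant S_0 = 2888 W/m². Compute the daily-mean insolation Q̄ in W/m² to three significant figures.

cos h₀ = −tan(+56.9°) tan(-11.000°) = 0.2982, h₀ = 1.2680 rad.
Bracket: h₀ sin ϕ sin δ + cos ϕ cos δ sin h₀ = 1.2680×0.83772×-0.19081 + 0.54610×0.98163×0.95451 = -0.202684 + 0.511682 = 0.308998.
Inverse-square distance factor (a/d)² = 1.0565² = 1.116192.
Q̄ = (S_0/π) × 1.116192 × [bracket] = (2888/π) × 1.116192 × 0.308998 = 317.1 W/m².

Q̄ ≈ 317 W/m²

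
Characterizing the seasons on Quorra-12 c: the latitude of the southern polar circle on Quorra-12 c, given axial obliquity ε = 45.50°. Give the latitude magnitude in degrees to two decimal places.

44.50°

The polar circle is the lowest latitude that experiences at least one full rotation of continuous darkness at the northern-summer solstice; it lies at |ϕ| = 90° − ε = 90° − 45.50° = 44.50°.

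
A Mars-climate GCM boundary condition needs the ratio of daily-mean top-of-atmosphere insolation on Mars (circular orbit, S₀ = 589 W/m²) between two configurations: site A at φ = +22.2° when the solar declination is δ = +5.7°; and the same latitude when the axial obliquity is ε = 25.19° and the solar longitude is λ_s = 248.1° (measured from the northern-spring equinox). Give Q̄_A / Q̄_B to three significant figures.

Q̄_A / Q̄_B ≈ 1.56

— Configuration A (φ=+22.2°):
cos H₀ = −tan(+22.2°) tan(+5.700°) = -0.0407, H₀ = 1.6115 rad.
Bracket: H₀ sin φ sin δ + cos φ cos δ sin H₀ = 1.6115×0.37784×0.09932 + 0.92587×0.99506×0.99917 = 0.060475 + 0.920532 = 0.981007.
Q̄ = (S₀/π) × [bracket] = (589/π) × 0.981007 = 183.92 W/m².
— Configuration B (φ=+22.2°):
Solar declination: sin δ = sin ε · sin λ_s = sin 25.19° × sin 248.1° = -0.39491, so δ = -23.260°.
cos H₀ = −tan(+22.2°) tan(-23.260°) = 0.1754, H₀ = 1.3945 rad.
Bracket: H₀ sin φ sin δ + cos φ cos δ sin H₀ = 1.3945×0.37784×-0.39491 + 0.92587×0.91872×0.98449 = -0.208077 + 0.837422 = 0.629345.
Q̄ = (S₀/π) × [bracket] = (589/π) × 0.629345 = 117.99 W/m².
Ratio Q̄_A / Q̄_B = 183.92 / 117.99 = 1.559.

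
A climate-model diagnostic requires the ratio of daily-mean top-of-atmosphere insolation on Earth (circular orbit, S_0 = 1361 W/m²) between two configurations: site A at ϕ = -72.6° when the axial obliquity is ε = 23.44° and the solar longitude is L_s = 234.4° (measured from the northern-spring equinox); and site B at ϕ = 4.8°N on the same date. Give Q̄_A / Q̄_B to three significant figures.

— Configuration A (ϕ=-72.6°):
Solar declination: sin δ = sin ε · sin L_s = sin 23.44° × sin 234.4° = -0.32344, so δ = -18.871°.
cos h₀ = −tan(-72.6°) tan(-18.871°) = -1.0907 ≤ −1 ⇒ polar day, h₀ = π.
Bracket: h₀ sin ϕ sin δ + cos ϕ cos δ sin h₀ = 3.1416×-0.95424×-0.32344 + 0.29904×0.94625×0.00000 = 0.969621 + 0.000000 = 0.969621.
Q̄ = (S_0/π) × [bracket] = (1361/π) × 0.969621 = 420.06 W/m².
— Configuration B (ϕ=+4.8°):
cos h₀ = −tan(+4.8°) tan(-18.871°) = 0.0287, h₀ = 1.5421 rad.
Bracket: h₀ sin ϕ sin δ + cos ϕ cos δ sin h₀ = 1.5421×0.08368×-0.32344 + 0.99649×0.94625×0.99959 = -0.041738 + 0.942542 = 0.900804.
Q̄ = (S_0/π) × [bracket] = (1361/π) × 0.900804 = 390.25 W/m².
Ratio Q̄_A / Q̄_B = 420.06 / 390.25 = 1.076.

Q̄_A / Q̄_B ≈ 1.08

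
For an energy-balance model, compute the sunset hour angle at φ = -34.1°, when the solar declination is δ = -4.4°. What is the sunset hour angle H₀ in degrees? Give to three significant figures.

H₀ = 93.0°

cos H₀ = −tan φ · tan δ = −tan(-34.1°) × tan(-4.400°) = -0.0521, so H₀ = 1.6229 rad = 92.99°.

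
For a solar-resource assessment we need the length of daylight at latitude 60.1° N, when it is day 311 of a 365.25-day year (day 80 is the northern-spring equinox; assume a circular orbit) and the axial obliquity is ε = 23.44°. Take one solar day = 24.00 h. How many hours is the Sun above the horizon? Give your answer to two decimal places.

Solar longitude: λ_s = 360° × (311 − 80)/365.25 = 227.680°.
sin δ = sin 23.44° × sin 227.680° = -0.29412, so δ = -17.105°.
cos H₀ = −tan φ · tan δ = −tan(+60.1°) × tan(-17.105°) = 0.5352, so H₀ = 1.0061 rad = 57.64°.
Daylight = 2H₀/(2π) × 24.00 h = (1.0061/π) × 24.00 = 7.69 h.

7.69 h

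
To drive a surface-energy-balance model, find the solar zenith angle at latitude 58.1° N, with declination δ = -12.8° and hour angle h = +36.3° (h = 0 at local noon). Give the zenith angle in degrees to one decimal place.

θ_z = 76.9°

cos θ_z = sin ϕ sin δ + cos ϕ cos δ cos h = -0.188088 + 0.415300 = 0.227212.
θ_z = arccos(0.227212) = 76.9°.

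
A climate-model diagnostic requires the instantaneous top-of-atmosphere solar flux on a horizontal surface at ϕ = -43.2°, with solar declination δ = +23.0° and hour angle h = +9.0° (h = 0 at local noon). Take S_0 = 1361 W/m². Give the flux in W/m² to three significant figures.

538 W/m²

cos θ_z = sin ϕ sin δ + cos ϕ cos δ cos h = -0.267474 + 0.662758 = 0.395284.
Flux = S_0 · cos θ_z = 1361 × 0.395284 = 538.0 W/m².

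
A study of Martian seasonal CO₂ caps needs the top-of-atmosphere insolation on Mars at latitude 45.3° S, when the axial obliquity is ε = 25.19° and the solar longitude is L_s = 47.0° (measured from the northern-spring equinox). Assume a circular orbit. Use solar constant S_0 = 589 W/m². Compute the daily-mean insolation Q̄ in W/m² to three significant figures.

Q̄ ≈ 67.1 W/m²

Solar declination: sin δ = sin ε · sin L_s = sin 25.19° × sin 47.0° = 0.31128, so δ = +18.136°.
cos h₀ = −tan(-45.3°) tan(+18.136°) = 0.3310, h₀ = 1.2334 rad.
Bracket: h₀ sin ϕ sin δ + cos ϕ cos δ sin h₀ = 1.2334×-0.71080×0.31128 + 0.70339×0.95032×0.94363 = -0.272899 + 0.630765 = 0.357866.
Q̄ = (S_0/π) × [bracket] = (589/π) × 0.357866 = 67.09 W/m².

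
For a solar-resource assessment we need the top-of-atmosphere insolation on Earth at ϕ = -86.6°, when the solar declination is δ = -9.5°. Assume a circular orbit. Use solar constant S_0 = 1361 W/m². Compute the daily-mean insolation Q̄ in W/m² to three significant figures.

Q̄ ≈ 224 W/m²

cos h₀ = −tan(-86.6°) tan(-9.500°) = -2.8167 ≤ −1 ⇒ polar day, h₀ = π.
Bracket: h₀ sin ϕ sin δ + cos ϕ cos δ sin h₀ = 3.1416×-0.99824×-0.16505 + 0.05931×0.98629×0.00000 = 0.517608 + 0.000000 = 0.517608.
Q̄ = (S_0/π) × [bracket] = (1361/π) × 0.517608 = 224.2 W/m².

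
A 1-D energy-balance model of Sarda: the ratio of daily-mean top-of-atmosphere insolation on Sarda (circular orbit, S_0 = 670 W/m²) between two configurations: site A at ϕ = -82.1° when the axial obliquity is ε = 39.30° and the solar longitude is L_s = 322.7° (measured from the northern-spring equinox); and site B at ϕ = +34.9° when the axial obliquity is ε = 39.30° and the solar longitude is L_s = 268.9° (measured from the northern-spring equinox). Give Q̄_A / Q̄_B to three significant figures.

— Configuration A (ϕ=-82.1°):
Solar declination: sin δ = sin ε · sin L_s = sin 39.30° × sin 322.7° = -0.38382, so δ = -22.571°.
cos h₀ = −tan(-82.1°) tan(-22.571°) = -2.9955 ≤ −1 ⇒ polar day, h₀ = π.
Bracket: h₀ sin ϕ sin δ + cos ϕ cos δ sin h₀ = 3.1416×-0.99051×-0.38382 + 0.13744×0.92341×0.00000 = 1.194366 + 0.000000 = 1.194366.
Q̄ = (S_0/π) × [bracket] = (670/π) × 1.194366 = 254.72 W/m².
— Configuration B (ϕ=+34.9°):
Solar declination: sin δ = sin ε · sin L_s = sin 39.30° × sin 268.9° = -0.63326, so δ = -39.291°.
cos h₀ = −tan(+34.9°) tan(-39.291°) = 0.5708, h₀ = 0.9633 rad.
Bracket: h₀ sin ϕ sin δ + cos ϕ cos δ sin h₀ = 0.9633×0.57215×-0.63326 + 0.82015×0.77394×0.82108 = -0.349023 + 0.521178 = 0.172155.
Q̄ = (S_0/π) × [bracket] = (670/π) × 0.172155 = 36.715 W/m².
Ratio Q̄_A / Q̄_B = 254.72 / 36.715 = 6.938.

Q̄_A / Q̄_B ≈ 6.94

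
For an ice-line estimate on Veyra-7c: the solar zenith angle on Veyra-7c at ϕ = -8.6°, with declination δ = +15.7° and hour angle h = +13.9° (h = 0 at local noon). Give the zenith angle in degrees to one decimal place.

cos θ_z = sin ϕ sin δ + cos ϕ cos δ cos h = -0.040464 + 0.923994 = 0.883530.
θ_z = arccos(0.883530) = 27.9°.

θ_z = 27.9°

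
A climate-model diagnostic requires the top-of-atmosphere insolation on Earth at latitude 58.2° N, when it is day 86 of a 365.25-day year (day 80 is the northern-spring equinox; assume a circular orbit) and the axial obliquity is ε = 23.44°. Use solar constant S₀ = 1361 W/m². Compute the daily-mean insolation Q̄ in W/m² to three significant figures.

Solar longitude: λ_s = 360° × (86 − 80)/365.25 = 5.914°.
sin δ = sin 23.44° × sin 5.914° = 0.04098, so δ = +2.349°.
cos H₀ = −tan(+58.2°) tan(+2.349°) = -0.0662, H₀ = 1.6370 rad.
Bracket: H₀ sin φ sin δ + cos φ cos δ sin H₀ = 1.6370×0.84989×0.04098 + 0.52696×0.99916×0.99781 = 0.057014 + 0.525364 = 0.582378.
Q̄ = (S₀/π) × [bracket] = (1361/π) × 0.582378 = 252.3 W/m².

Q̄ ≈ 252 W/m²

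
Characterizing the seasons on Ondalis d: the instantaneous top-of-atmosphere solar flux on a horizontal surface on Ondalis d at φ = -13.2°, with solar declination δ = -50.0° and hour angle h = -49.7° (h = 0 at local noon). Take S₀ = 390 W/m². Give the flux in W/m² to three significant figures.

cos θ_z = sin φ sin δ + cos φ cos δ cos h = 0.174927 + 0.404764 = 0.579691.
Flux = S₀ · cos θ_z = 390 × 0.579691 = 226.1 W/m².

226 W/m²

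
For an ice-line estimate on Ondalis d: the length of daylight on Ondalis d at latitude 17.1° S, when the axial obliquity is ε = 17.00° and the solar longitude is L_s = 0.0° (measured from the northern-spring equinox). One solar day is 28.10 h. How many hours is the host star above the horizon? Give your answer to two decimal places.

14.05 h

Solar declination: sin δ = sin ε · sin L_s = sin 17.00° × sin 0.0° = 0.00000, so δ = +0.000°.
cos h₀ = −tan ϕ · tan δ = −tan(-17.1°) × tan(+0.000°) = 0.0000, so h₀ = 1.5708 rad = 90.00°.
Daylight = 2h₀/(2π) × 28.10 h = (1.5708/π) × 28.10 = 14.05 h.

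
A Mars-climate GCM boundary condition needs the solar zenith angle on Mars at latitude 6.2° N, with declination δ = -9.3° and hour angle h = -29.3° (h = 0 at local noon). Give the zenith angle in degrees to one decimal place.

cos θ_z = sin φ sin δ + cos φ cos δ cos h = -0.017453 + 0.855573 = 0.838120.
θ_z = arccos(0.838120) = 33.1°.

θ_z = 33.1°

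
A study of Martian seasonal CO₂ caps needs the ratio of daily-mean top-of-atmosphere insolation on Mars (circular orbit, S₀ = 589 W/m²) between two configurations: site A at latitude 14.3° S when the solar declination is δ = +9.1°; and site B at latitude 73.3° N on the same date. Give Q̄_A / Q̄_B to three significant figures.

— Configuration A (φ=-14.3°):
cos H₀ = −tan(-14.3°) tan(+9.100°) = 0.0408, H₀ = 1.5300 rad.
Bracket: H₀ sin φ sin δ + cos φ cos δ sin H₀ = 1.5300×-0.24700×0.15816 + 0.96902×0.98741×0.99917 = -0.059770 + 0.956026 = 0.896256.
Q̄ = (S₀/π) × [bracket] = (589/π) × 0.896256 = 168.03 W/m².
— Configuration B (φ=+73.3°):
cos H₀ = −tan(+73.3°) tan(+9.100°) = -0.5339, H₀ = 2.1340 rad.
Bracket: H₀ sin φ sin δ + cos φ cos δ sin H₀ = 2.1340×0.95782×0.15816 + 0.28736×0.98741×0.84556 = 0.323277 + 0.239921 = 0.563198.
Q̄ = (S₀/π) × [bracket] = (589/π) × 0.563198 = 105.59 W/m².
Ratio Q̄_A / Q̄_B = 168.03 / 105.59 = 1.591.

Q̄_A / Q̄_B ≈ 1.59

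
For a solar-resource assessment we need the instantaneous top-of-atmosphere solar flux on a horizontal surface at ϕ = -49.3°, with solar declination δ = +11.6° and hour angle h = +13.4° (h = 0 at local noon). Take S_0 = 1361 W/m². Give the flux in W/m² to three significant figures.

cos θ_z = sin ϕ sin δ + cos ϕ cos δ cos h = -0.152444 + 0.621389 = 0.468945.
Flux = S_0 · cos θ_z = 1361 × 0.468945 = 638.2 W/m².

638 W/m²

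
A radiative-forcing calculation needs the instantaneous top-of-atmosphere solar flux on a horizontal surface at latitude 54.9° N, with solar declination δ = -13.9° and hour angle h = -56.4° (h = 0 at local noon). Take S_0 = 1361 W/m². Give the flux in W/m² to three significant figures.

cos θ_z = sin ϕ sin δ + cos ϕ cos δ cos h = -0.196543 + 0.308885 = 0.112342.
Flux = S_0 · cos θ_z = 1361 × 0.112342 = 152.9 W/m².

153 W/m²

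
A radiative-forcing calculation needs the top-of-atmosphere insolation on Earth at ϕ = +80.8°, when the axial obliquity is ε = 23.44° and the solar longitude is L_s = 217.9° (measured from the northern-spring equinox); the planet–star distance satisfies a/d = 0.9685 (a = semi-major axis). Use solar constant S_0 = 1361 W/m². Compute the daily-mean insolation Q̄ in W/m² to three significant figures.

Solar declination: sin δ = sin ε · sin L_s = sin 23.44° × sin 217.9° = -0.24436, so δ = -14.144°.
cos h₀ = −tan(+80.8°) tan(-14.144°) = 1.5559 ≥ 1 ⇒ polar night, h₀ = 0 and Q̄ = 0.
Inverse-square distance factor (a/d)² = 0.9685² = 0.937992.

Q̄ ≈ 0.00 W/m²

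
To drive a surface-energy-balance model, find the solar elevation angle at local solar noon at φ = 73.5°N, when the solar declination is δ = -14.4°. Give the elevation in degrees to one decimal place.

2.1°

At local noon the hour angle is zero, so the zenith angle equals |φ − δ| = |+73.5° − (-14.400°)| = 87.900°.
Elevation = 90° − 87.900° = 2.1°.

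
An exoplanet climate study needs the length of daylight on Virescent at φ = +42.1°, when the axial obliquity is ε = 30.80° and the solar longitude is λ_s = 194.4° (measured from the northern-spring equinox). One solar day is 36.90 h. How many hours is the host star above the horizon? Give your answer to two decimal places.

17.08 h

Solar declination: sin δ = sin ε · sin λ_s = sin 30.80° × sin 194.4° = -0.12734, so δ = -7.316°.
cos H₀ = −tan φ · tan δ = −tan(+42.1°) × tan(-7.316°) = 0.1160, so H₀ = 1.4545 rad = 83.34°.
Daylight = 2H₀/(2π) × 36.90 h = (1.4545/π) × 36.90 = 17.08 h.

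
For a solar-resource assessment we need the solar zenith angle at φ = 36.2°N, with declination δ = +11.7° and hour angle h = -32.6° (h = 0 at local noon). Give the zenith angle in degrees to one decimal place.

θ_z = 38.2°

cos θ_z = sin φ sin δ + cos φ cos δ cos h = 0.119767 + 0.665701 = 0.785468.
θ_z = arccos(0.785468) = 38.2°.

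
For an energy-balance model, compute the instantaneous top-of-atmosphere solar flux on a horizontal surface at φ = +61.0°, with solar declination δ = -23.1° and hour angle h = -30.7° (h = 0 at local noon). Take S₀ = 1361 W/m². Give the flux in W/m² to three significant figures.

cos θ_z = sin φ sin δ + cos φ cos δ cos h = -0.343146 + 0.383441 = 0.040295.
Flux = S₀ · cos θ_z = 1361 × 0.040295 = 54.84 W/m².

54.8 W/m²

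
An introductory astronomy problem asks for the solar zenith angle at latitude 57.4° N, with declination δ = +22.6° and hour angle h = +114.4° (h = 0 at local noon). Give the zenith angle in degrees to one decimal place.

θ_z = 83.2°

cos θ_z = sin φ sin δ + cos φ cos δ cos h = 0.323751 + -0.205478 = 0.118273.
θ_z = arccos(0.118273) = 83.2°.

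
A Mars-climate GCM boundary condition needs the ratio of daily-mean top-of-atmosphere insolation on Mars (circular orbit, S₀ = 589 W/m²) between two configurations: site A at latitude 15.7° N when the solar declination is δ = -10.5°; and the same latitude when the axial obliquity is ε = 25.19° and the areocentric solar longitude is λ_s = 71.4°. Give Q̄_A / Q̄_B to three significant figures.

— Configuration A (φ=+15.7°):
cos H₀ = −tan(+15.7°) tan(-10.500°) = 0.0521, H₀ = 1.5187 rad.
Bracket: H₀ sin φ sin δ + cos φ cos δ sin H₀ = 1.5187×0.27060×-0.18224 + 0.96269×0.98325×0.99864 = -0.074893 + 0.945278 = 0.870385.
Q̄ = (S₀/π) × [bracket] = (589/π) × 0.870385 = 163.18 W/m².
— Configuration B (φ=+15.7°):
sin δ = sin 25.19° × sin 71.4° = 0.40339, so δ = +23.790°.
cos H₀ = −tan(+15.7°) tan(+23.790°) = -0.1239, H₀ = 1.6950 rad.
Bracket: H₀ sin φ sin δ + cos φ cos δ sin H₀ = 1.6950×0.27060×0.40339 + 0.96269×0.91503×0.99229 = 0.185022 + 0.874099 = 1.059121.
Q̄ = (S₀/π) × [bracket] = (589/π) × 1.059121 = 198.57 W/m².
Ratio Q̄_A / Q̄_B = 163.18 / 198.57 = 0.8218.

Q̄_A / Q̄_B ≈ 0.822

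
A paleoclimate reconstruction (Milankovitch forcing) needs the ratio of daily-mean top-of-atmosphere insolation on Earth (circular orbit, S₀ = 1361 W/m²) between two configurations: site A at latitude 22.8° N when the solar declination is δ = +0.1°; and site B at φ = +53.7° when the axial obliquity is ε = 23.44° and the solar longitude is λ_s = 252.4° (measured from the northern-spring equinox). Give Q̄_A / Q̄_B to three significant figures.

— Configuration A (φ=+22.8°):
cos H₀ = −tan(+22.8°) tan(+0.100°) = -0.0007, H₀ = 1.5715 rad.
Bracket: H₀ sin φ sin δ + cos φ cos δ sin H₀ = 1.5715×0.38752×0.00175 + 0.92186×1.00000×1.00000 = 0.001066 + 0.921860 = 0.922926.
Q̄ = (S₀/π) × [bracket] = (1361/π) × 0.922926 = 399.83 W/m².
— Configuration B (φ=+53.7°):
Solar declination: sin δ = sin ε · sin λ_s = sin 23.44° × sin 252.4° = -0.37917, so δ = -22.282°.
cos H₀ = −tan(+53.7°) tan(-22.282°) = 0.5578, H₀ = 0.9790 rad.
Bracket: H₀ sin φ sin δ + cos φ cos δ sin H₀ = 0.9790×0.80593×-0.37917 + 0.59201×0.92533×0.82996 = -0.299167 + 0.454656 = 0.155489.
Q̄ = (S₀/π) × [bracket] = (1361/π) × 0.155489 = 67.361 W/m².
Ratio Q̄_A / Q̄_B = 399.83 / 67.361 = 5.936.

Q̄_A / Q̄_B ≈ 5.94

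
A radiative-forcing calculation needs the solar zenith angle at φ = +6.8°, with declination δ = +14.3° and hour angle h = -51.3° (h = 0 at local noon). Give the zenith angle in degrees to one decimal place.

cos θ_z = sin φ sin δ + cos φ cos δ cos h = 0.029246 + 0.601608 = 0.630854.
θ_z = arccos(0.630854) = 50.9°.

θ_z = 50.9°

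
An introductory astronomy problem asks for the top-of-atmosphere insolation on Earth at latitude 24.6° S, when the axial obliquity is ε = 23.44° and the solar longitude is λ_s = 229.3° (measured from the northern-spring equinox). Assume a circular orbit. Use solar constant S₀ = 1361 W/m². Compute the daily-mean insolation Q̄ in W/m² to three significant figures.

Solar declination: sin δ = sin ε · sin λ_s = sin 23.44° × sin 229.3° = -0.30158, so δ = -17.552°.
cos H₀ = −tan(-24.6°) tan(-17.552°) = -0.1448, H₀ = 1.7161 rad.
Bracket: H₀ sin φ sin δ + cos φ cos δ sin H₀ = 1.7161×-0.41628×-0.30158 + 0.90924×0.95344×0.98946 = 0.215442 + 0.857769 = 1.073211.
Q̄ = (S₀/π) × [bracket] = (1361/π) × 1.073211 = 464.9 W/m².

Q̄ ≈ 465 W/m²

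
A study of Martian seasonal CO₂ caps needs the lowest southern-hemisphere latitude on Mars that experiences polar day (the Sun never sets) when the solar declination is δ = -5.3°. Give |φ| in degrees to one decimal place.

Polar day requires cos H₀ = −tan φ tan δ ≤ −1, i.e. tan φ tan δ ≥ 1.
The boundary is |tan φ| · |tan δ| = 1, so |φ| = 90° − |δ| = 90° − 5.3° = 84.7° in the southern hemisphere.

|φ| = 84.7°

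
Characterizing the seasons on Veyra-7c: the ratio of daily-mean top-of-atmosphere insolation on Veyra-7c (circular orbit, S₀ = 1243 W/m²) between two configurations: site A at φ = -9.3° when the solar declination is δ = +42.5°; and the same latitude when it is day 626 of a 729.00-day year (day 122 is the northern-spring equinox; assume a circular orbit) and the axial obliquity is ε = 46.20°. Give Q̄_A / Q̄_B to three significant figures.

Q̄_A / Q̄_B ≈ 0.621

— Configuration A (φ=-9.3°):
cos H₀ = −tan(-9.3°) tan(+42.500°) = 0.1501, H₀ = 1.4202 rad.
Bracket: H₀ sin φ sin δ + cos φ cos δ sin H₀ = 1.4202×-0.16160×0.67559 + 0.98686×0.73728×0.98868 = -0.155051 + 0.719356 = 0.564305.
Q̄ = (S₀/π) × [bracket] = (1243/π) × 0.564305 = 223.27 W/m².
— Configuration B (φ=-9.3°):
Solar longitude: λ_s = 360° × (626 − 122)/729.00 = 248.889°.
sin δ = sin 46.20° × sin 248.889° = -0.67332, so δ = -42.324°.
cos H₀ = −tan(-9.3°) tan(-42.324°) = -0.1491, H₀ = 1.7205 rad.
Bracket: H₀ sin φ sin δ + cos φ cos δ sin H₀ = 1.7205×-0.16160×-0.67332 + 0.98686×0.73935×0.98882 = 0.187205 + 0.721478 = 0.908683.
Q̄ = (S₀/π) × [bracket] = (1243/π) × 0.908683 = 359.53 W/m².
Ratio Q̄_A / Q̄_B = 223.27 / 359.53 = 0.6210.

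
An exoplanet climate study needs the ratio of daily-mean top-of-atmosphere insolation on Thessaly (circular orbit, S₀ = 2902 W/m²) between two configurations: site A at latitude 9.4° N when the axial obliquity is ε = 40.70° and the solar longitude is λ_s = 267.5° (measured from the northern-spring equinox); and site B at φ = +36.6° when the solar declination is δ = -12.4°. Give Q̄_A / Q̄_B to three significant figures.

— Configuration A (φ=+9.4°):
Solar declination: sin δ = sin ε · sin λ_s = sin 40.70° × sin 267.5° = -0.65148, so δ = -40.653°.
cos H₀ = −tan(+9.4°) tan(-40.653°) = 0.1422, H₀ = 1.4282 rad.
Bracket: H₀ sin φ sin δ + cos φ cos δ sin H₀ = 1.4282×0.16333×-0.65148 + 0.98657×0.75867×0.98984 = -0.151969 + 0.740876 = 0.588907.
Q̄ = (S₀/π) × [bracket] = (2902/π) × 0.588907 = 543.99 W/m².
— Configuration B (φ=+36.6°):
cos H₀ = −tan(+36.6°) tan(-12.400°) = 0.1633, H₀ = 1.4068 rad.
Bracket: H₀ sin φ sin δ + cos φ cos δ sin H₀ = 1.4068×0.59622×-0.21474 + 0.80282×0.97667×0.98658 = -0.180116 + 0.773568 = 0.593452.
Q̄ = (S₀/π) × [bracket] = (2902/π) × 0.593452 = 548.19 W/m².
Ratio Q̄_A / Q̄_B = 543.99 / 548.19 = 0.9923.

Q̄_A / Q̄_B ≈ 0.992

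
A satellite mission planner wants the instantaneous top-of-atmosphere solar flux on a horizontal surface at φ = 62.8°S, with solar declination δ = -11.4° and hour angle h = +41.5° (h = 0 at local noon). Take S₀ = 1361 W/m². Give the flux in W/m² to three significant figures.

696 W/m²

cos θ_z = sin φ sin δ + cos φ cos δ cos h = 0.175800 + 0.335592 = 0.511392.
Flux = S₀ · cos θ_z = 1361 × 0.511392 = 696.0 W/m².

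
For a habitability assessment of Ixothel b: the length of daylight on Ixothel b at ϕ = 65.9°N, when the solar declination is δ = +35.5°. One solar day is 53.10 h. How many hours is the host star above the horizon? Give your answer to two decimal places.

Sunrise equation: cos h₀ = −tan ϕ · tan δ = -1.5946 ≤ −1, so the host star never sets (polar day) and h₀ = π.
Daylight = 2h₀/(2π) × 53.10 h = (3.1416/π) × 53.10 = 53.10 h.

53.10 h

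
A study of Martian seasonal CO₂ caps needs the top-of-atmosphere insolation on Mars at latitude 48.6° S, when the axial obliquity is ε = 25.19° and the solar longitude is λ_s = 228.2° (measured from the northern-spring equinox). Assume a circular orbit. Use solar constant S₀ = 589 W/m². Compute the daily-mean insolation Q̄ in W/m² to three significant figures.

Q̄ ≈ 196 W/m²

Solar declination: sin δ = sin ε · sin λ_s = sin 25.19° × sin 228.2° = -0.31729, so δ = -18.499°.
cos H₀ = −tan(-48.6°) tan(-18.499°) = -0.3795, H₀ = 1.9601 rad.
Bracket: H₀ sin φ sin δ + cos φ cos δ sin H₀ = 1.9601×-0.75011×-0.31729 + 0.66131×0.94833×0.92519 = 0.466509 + 0.580224 = 1.046733.
Q̄ = (S₀/π) × [bracket] = (589/π) × 1.046733 = 196.2 W/m².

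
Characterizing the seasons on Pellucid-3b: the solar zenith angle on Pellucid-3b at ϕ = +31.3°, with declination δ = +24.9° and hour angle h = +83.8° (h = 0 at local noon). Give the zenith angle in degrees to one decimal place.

θ_z = 72.4°

cos θ_z = sin ϕ sin δ + cos ϕ cos δ cos h = 0.218736 + 0.083703 = 0.302439.
θ_z = arccos(0.302439) = 72.4°.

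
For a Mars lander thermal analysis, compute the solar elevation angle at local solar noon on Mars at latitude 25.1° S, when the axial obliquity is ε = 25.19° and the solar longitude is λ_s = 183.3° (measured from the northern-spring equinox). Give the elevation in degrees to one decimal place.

Solar declination: sin δ = sin ε · sin λ_s = sin 25.19° × sin 183.3° = -0.02450, so δ = -1.404°.
At local noon the hour angle is zero, so the zenith angle equals |φ − δ| = |-25.1° − (-1.404°)| = 23.696°.
Elevation = 90° − 23.696° = 66.3°.

66.3°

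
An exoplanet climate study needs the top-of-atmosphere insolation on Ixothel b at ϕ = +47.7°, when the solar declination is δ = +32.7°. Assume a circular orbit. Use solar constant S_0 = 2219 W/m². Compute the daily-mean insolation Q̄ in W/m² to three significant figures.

Q̄ ≈ 948 W/m²

cos h₀ = −tan(+47.7°) tan(+32.700°) = -0.7055, h₀ = 2.3540 rad.
Bracket: h₀ sin ϕ sin δ + cos ϕ cos δ sin h₀ = 2.3540×0.73963×0.54024 + 0.67301×0.84151×0.70867 = 0.940606 + 0.401351 = 1.341957.
Q̄ = (S_0/π) × [bracket] = (2219/π) × 1.341957 = 947.9 W/m².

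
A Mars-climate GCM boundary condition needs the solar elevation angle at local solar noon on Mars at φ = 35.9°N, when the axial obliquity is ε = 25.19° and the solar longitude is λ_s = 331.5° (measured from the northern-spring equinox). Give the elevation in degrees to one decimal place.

42.4°

Solar declination: sin δ = sin ε · sin λ_s = sin 25.19° × sin 331.5° = -0.20309, so δ = -11.718°.
At local noon the hour angle is zero, so the zenith angle equals |φ − δ| = |+35.9° − (-11.718°)| = 47.618°.
Elevation = 90° − 47.618° = 42.4°.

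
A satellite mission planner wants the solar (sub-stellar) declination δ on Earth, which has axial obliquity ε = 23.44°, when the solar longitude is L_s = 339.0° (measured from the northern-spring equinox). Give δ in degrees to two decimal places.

sin δ = sin ε · sin L_s = sin 23.44° × sin 339.0° = -0.142555.
δ = arcsin(-0.142555) = -8.20°.

δ = -8.20°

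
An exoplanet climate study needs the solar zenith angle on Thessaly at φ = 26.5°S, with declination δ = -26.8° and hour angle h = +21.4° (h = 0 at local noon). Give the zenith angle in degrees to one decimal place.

cos θ_z = sin φ sin δ + cos φ cos δ cos h = 0.201181 + 0.743733 = 0.944914.
θ_z = arccos(0.944914) = 19.1°.

θ_z = 19.1°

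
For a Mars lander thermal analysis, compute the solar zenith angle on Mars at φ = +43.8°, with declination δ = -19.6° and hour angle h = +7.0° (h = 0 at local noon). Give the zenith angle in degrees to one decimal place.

θ_z = 63.7°

cos θ_z = sin φ sin δ + cos φ cos δ cos h = -0.232181 + 0.674871 = 0.442690.
θ_z = arccos(0.442690) = 63.7°.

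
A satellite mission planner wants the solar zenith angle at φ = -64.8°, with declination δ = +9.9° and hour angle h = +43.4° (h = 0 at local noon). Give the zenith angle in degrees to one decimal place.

cos θ_z = sin φ sin δ + cos φ cos δ cos h = -0.155566 + 0.304754 = 0.149188.
θ_z = arccos(0.149188) = 81.4°.

θ_z = 81.4°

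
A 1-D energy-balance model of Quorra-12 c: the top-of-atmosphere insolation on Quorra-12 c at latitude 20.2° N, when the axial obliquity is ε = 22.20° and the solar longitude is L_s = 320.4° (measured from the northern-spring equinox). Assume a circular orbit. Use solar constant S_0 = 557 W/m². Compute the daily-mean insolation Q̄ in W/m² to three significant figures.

Solar declination: sin δ = sin ε · sin L_s = sin 22.20° × sin 320.4° = -0.24084, so δ = -13.936°.
cos h₀ = −tan(+20.2°) tan(-13.936°) = 0.0913, h₀ = 1.4794 rad.
Bracket: h₀ sin ϕ sin δ + cos ϕ cos δ sin h₀ = 1.4794×0.34530×-0.24084 + 0.93849×0.97056×0.99582 = -0.123030 + 0.907053 = 0.784023.
Q̄ = (S_0/π) × [bracket] = (557/π) × 0.784023 = 139.0 W/m².

Q̄ ≈ 139 W/m²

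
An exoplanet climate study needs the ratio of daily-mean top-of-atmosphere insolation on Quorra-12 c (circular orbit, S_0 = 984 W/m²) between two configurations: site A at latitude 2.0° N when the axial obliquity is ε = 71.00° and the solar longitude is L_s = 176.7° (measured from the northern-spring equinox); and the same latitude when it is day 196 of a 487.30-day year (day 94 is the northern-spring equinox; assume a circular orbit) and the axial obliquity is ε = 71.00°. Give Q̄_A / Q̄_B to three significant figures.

Q̄_A / Q̄_B ≈ 2.20

— Configuration A (ϕ=+2.0°):
Solar declination: sin δ = sin ε · sin L_s = sin 71.00° × sin 176.7° = 0.05443, so δ = +3.120°.
cos h₀ = −tan(+2.0°) tan(+3.120°) = -0.0019, h₀ = 1.5727 rad.
Bracket: h₀ sin ϕ sin δ + cos ϕ cos δ sin h₀ = 1.5727×0.03490×0.05443 + 0.99939×0.99852×1.00000 = 0.002988 + 0.997911 = 1.000899.
Q̄ = (S_0/π) × [bracket] = (984/π) × 1.000899 = 313.50 W/m².
— Configuration B (ϕ=+2.0°):
Solar longitude: L_s = 360° × (196 − 94)/487.30 = 75.354°.
sin δ = sin 71.00° × sin 75.354° = 0.91480, so δ = +66.177°.
cos h₀ = −tan(+2.0°) tan(+66.177°) = -0.0791, h₀ = 1.6500 rad.
Bracket: h₀ sin ϕ sin δ + cos ϕ cos δ sin h₀ = 1.6500×0.03490×0.91480 + 0.99939×0.40392×0.99687 = 0.052679 + 0.402410 = 0.455089.
Q̄ = (S_0/π) × [bracket] = (984/π) × 0.455089 = 142.54 W/m².
Ratio Q̄_A / Q̄_B = 313.50 / 142.54 = 2.199.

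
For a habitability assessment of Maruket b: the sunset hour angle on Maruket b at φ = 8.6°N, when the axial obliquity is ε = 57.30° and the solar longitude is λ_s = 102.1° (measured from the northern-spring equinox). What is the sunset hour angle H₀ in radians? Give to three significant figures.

Solar declination: sin δ = sin ε · sin λ_s = sin 57.30° × sin 102.1° = 0.82282, so δ = +55.368°.
cos H₀ = −tan φ · tan δ = −tan(+8.6°) × tan(+55.368°) = -0.2190, so H₀ = 1.7915 rad = 102.65°.

H₀ = 1.79 rad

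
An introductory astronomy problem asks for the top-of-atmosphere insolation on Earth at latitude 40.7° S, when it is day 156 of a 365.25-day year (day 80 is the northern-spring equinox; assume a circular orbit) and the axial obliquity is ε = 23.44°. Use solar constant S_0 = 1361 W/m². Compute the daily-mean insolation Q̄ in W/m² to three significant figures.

Q̄ ≈ 152 W/m²

Solar longitude: L_s = 360° × (156 − 80)/365.25 = 74.908°.
sin δ = sin 23.44° × sin 74.908° = 0.38407, so δ = +22.586°.
cos h₀ = −tan(-40.7°) tan(+22.586°) = 0.3578, h₀ = 1.2049 rad.
Bracket: h₀ sin ϕ sin δ + cos ϕ cos δ sin h₀ = 1.2049×-0.65210×0.38407 + 0.75813×0.92330×0.93380 = -0.301770 + 0.653643 = 0.351873.
Q̄ = (S_0/π) × [bracket] = (1361/π) × 0.351873 = 152.4 W/m².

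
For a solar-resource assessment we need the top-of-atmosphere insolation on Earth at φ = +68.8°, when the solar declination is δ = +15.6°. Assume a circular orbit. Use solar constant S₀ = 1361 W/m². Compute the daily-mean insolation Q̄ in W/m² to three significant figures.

Q̄ ≈ 363 W/m²

cos H₀ = −tan(+68.8°) tan(+15.600°) = -0.7198, H₀ = 2.3744 rad.
Bracket: H₀ sin φ sin δ + cos φ cos δ sin H₀ = 2.3744×0.93232×0.26892 + 0.36162×0.96316×0.69415 = 0.595308 + 0.241771 = 0.837079.
Q̄ = (S₀/π) × [bracket] = (1361/π) × 0.837079 = 362.6 W/m².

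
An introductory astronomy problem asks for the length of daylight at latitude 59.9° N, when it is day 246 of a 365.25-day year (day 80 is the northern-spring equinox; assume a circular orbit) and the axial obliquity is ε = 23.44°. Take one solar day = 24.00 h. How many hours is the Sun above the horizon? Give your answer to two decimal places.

13.50 h

Solar longitude: L_s = 360° × (246 − 80)/365.25 = 163.614°.
sin δ = sin 23.44° × sin 163.614° = 0.11222, so δ = +6.443°.
cos h₀ = −tan ϕ · tan δ = −tan(+59.9°) × tan(+6.443°) = -0.1948, so h₀ = 1.7669 rad = 101.23°.
Daylight = 2h₀/(2π) × 24.00 h = (1.7669/π) × 24.00 = 13.50 h.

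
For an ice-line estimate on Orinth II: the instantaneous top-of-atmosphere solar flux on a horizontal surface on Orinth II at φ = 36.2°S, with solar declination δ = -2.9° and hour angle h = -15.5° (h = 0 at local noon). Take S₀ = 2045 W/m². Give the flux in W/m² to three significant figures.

cos θ_z = sin φ sin δ + cos φ cos δ cos h = 0.029880 + 0.776616 = 0.806496.
Flux = S₀ · cos θ_z = 2045 × 0.806496 = 1649 W/m².

1.65e+03 W/m²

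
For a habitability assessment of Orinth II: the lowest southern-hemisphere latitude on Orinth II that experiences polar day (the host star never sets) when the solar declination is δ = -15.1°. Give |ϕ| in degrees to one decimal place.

Polar day requires cos h₀ = −tan ϕ tan δ ≤ −1, i.e. tan ϕ tan δ ≥ 1.
The boundary is |tan ϕ| · |tan δ| = 1, so |ϕ| = 90° − |δ| = 90° − 15.1° = 74.9° in the southern hemisphere.

|ϕ| = 74.9°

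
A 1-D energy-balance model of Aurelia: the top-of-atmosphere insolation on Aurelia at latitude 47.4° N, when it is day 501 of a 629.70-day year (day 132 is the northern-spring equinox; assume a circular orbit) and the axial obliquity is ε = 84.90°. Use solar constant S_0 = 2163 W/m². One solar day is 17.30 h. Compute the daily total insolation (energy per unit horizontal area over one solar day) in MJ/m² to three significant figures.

Solar longitude: L_s = 360° × (501 − 132)/629.70 = 210.958°.
sin δ = sin 84.90° × sin 210.958° = -0.51237, so δ = -30.822°.
cos h₀ = −tan(+47.4°) tan(-30.822°) = 0.6488, h₀ = 0.8647 rad.
Bracket: h₀ sin ϕ sin δ + cos ϕ cos δ sin h₀ = 0.8647×0.73610×-0.51237 + 0.67688×0.85877×0.76093 = -0.326126 + 0.442317 = 0.116191.
Q̄ = (S_0/π) × [bracket] = (2163/π) × 0.116191 = 79.998 W/m².
Daily total = Q̄ × 17.30 h × 3600 s/h = 79.998 × 17.30 × 3600 / 10⁶ = 4.982 MJ/m².

4.98 MJ/m²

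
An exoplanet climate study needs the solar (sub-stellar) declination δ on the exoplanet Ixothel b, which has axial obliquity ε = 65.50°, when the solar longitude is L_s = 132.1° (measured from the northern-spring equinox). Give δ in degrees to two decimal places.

δ = +42.47°

sin δ = sin ε · sin L_s = sin 65.50° × sin 132.1° = 0.675169.
δ = arcsin(0.675169) = +42.47°.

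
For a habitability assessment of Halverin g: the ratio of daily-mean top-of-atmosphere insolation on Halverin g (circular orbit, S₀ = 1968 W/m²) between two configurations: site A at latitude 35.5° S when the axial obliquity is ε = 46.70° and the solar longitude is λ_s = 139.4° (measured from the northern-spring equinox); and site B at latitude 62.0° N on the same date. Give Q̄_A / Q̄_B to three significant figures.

Q̄_A / Q̄_B ≈ 0.258

— Configuration A (φ=-35.5°):
Solar declination: sin δ = sin ε · sin λ_s = sin 46.70° × sin 139.4° = 0.47362, so δ = +28.269°.
cos H₀ = −tan(-35.5°) tan(+28.269°) = 0.3836, H₀ = 1.1771 rad.
Bracket: H₀ sin φ sin δ + cos φ cos δ sin H₀ = 1.1771×-0.58070×0.47362 + 0.81412×0.88073×0.92351 = -0.323739 + 0.662175 = 0.338436.
Q̄ = (S₀/π) × [bracket] = (1968/π) × 0.338436 = 212.01 W/m².
— Configuration B (φ=+62.0°):
cos H₀ = −tan(+62.0°) tan(+28.269°) = -1.0114 ≤ −1 ⇒ polar day, H₀ = π.
Bracket: H₀ sin φ sin δ + cos φ cos δ sin H₀ = 3.1416×0.88295×0.47362 + 0.46947×0.88073×0.00000 = 1.313763 + 0.000000 = 1.313763.
Q̄ = (S₀/π) × [bracket] = (1968/π) × 1.313763 = 822.99 W/m².
Ratio Q̄_A / Q̄_B = 212.01 / 822.99 = 0.2576.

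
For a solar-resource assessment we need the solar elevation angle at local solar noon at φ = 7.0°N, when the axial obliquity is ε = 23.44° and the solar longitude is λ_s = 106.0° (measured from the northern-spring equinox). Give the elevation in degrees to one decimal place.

74.5°

Solar declination: sin δ = sin ε · sin λ_s = sin 23.44° × sin 106.0° = 0.38238, so δ = +22.481°.
At local noon the hour angle is zero, so the zenith angle equals |φ − δ| = |+7.0° − (+22.481°)| = 15.481°.
Elevation = 90° − 15.481° = 74.5°.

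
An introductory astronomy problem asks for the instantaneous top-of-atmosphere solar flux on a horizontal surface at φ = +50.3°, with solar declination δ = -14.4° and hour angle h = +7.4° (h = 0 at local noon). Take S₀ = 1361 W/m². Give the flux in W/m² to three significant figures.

cos θ_z = sin φ sin δ + cos φ cos δ cos h = -0.191342 + 0.613547 = 0.422205.
Flux = S₀ · cos θ_z = 1361 × 0.422205 = 574.6 W/m².

575 W/m²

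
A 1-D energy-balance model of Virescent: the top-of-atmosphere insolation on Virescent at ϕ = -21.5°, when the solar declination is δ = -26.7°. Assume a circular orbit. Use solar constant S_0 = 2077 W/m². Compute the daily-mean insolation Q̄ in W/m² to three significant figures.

Q̄ ≈ 731 W/m²

cos h₀ = −tan(-21.5°) tan(-26.700°) = -0.1981, h₀ = 1.7702 rad.
Bracket: h₀ sin ϕ sin δ + cos ϕ cos δ sin h₀ = 1.7702×-0.36650×-0.44932 + 0.93042×0.89337×0.98018 = 0.291509 + 0.814735 = 1.106244.
Q̄ = (S_0/π) × [bracket] = (2077/π) × 1.106244 = 731.4 W/m².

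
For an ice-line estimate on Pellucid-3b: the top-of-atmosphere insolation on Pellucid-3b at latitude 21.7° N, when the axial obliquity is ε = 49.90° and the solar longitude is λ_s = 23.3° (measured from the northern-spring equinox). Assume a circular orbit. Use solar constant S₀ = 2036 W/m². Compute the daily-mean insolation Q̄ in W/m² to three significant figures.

Q̄ ≈ 692 W/m²

Solar declination: sin δ = sin ε · sin λ_s = sin 49.90° × sin 23.3° = 0.30256, so δ = +17.612°.
cos H₀ = −tan(+21.7°) tan(+17.612°) = -0.1263, H₀ = 1.6975 rad.
Bracket: H₀ sin φ sin δ + cos φ cos δ sin H₀ = 1.6975×0.36975×0.30256 + 0.92913×0.95313×0.99199 = 0.189902 + 0.878488 = 1.068390.
Q̄ = (S₀/π) × [bracket] = (2036/π) × 1.068390 = 692.4 W/m².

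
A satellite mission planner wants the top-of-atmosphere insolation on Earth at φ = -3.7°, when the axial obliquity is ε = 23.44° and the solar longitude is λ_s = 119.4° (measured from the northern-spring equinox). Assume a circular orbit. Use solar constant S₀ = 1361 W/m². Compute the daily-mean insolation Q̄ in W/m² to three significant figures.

Solar declination: sin δ = sin ε · sin λ_s = sin 23.44° × sin 119.4° = 0.34656, so δ = +20.277°.
cos H₀ = −tan(-3.7°) tan(+20.277°) = 0.0239, H₀ = 1.5469 rad.
Bracket: H₀ sin φ sin δ + cos φ cos δ sin H₀ = 1.5469×-0.06453×0.34656 + 0.99792×0.93803×0.99971 = -0.034594 + 0.935807 = 0.901213.
Q̄ = (S₀/π) × [bracket] = (1361/π) × 0.901213 = 390.4 W/m².

Q̄ ≈ 390 W/m²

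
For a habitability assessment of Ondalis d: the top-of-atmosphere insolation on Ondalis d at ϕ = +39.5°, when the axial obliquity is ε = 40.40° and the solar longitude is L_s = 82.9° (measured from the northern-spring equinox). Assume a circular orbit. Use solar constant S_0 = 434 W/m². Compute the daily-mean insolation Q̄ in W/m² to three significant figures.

Q̄ ≈ 191 W/m²

Solar declination: sin δ = sin ε · sin L_s = sin 40.40° × sin 82.9° = 0.64315, so δ = +40.027°.
cos h₀ = −tan(+39.5°) tan(+40.027°) = -0.6924, h₀ = 2.3356 rad.
Bracket: h₀ sin ϕ sin δ + cos ϕ cos δ sin h₀ = 2.3356×0.63608×0.64315 + 0.77162×0.76574×0.72155 = 0.955482 + 0.426335 = 1.381817.
Q̄ = (S_0/π) × [bracket] = (434/π) × 1.381817 = 190.9 W/m².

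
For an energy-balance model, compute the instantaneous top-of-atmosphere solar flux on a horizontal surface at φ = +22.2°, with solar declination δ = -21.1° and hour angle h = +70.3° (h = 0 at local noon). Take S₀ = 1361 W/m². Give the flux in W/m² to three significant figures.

cos θ_z = sin φ sin δ + cos φ cos δ cos h = -0.136021 + 0.291181 = 0.155160.
Flux = S₀ · cos θ_z = 1361 × 0.155160 = 211.2 W/m².

211 W/m²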